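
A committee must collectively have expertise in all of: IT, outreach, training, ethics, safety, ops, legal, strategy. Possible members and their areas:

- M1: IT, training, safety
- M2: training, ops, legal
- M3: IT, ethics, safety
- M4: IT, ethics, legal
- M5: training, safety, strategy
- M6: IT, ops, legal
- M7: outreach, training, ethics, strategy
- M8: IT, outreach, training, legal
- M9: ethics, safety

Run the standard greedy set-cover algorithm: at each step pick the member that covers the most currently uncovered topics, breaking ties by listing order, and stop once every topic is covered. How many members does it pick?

Pick 1: M7 covers 4 new topics (outreach, training, ethics, strategy).
Pick 2: M6 covers 3 new topics (IT, ops, legal).
Pick 3: M1 covers 1 new topics (safety).
Greedy uses 3 members.

3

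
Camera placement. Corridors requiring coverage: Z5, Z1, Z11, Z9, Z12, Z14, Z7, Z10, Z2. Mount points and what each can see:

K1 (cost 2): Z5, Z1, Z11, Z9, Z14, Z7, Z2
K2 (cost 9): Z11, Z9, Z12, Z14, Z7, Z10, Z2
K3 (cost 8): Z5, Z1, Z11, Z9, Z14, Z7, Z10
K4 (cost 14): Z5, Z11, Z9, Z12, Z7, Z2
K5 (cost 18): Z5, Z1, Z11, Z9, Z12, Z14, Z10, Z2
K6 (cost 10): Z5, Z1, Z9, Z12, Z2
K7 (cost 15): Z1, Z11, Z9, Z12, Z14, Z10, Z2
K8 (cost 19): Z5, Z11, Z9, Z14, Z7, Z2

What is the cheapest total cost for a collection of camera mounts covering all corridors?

11

K1, K2 cover every corridor at cost 2 + 9 = 11.
Any cover uses at least 2 camera mounts; among all covering selections none totals below 11.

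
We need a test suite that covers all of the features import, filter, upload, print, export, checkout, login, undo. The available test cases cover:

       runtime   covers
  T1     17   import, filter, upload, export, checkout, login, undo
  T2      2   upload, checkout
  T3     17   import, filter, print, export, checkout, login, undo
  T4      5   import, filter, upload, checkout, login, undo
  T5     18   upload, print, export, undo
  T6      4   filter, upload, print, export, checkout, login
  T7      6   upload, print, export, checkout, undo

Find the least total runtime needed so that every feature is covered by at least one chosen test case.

9

T4, T6 cover every feature at runtime 5 + 4 = 9.
Any cover uses at least 2 test cases; among all covering selections none totals below 9.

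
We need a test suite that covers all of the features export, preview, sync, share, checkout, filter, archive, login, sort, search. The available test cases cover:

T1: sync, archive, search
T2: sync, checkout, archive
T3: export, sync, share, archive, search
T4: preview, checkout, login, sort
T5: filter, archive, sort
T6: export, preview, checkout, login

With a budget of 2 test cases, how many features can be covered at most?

Choosing T3, T4 covers {export, preview, sync, share, checkout, archive, login, sort, search} — 9 features.
No choice of 2 test cases does better; here filter is left uncovered.

9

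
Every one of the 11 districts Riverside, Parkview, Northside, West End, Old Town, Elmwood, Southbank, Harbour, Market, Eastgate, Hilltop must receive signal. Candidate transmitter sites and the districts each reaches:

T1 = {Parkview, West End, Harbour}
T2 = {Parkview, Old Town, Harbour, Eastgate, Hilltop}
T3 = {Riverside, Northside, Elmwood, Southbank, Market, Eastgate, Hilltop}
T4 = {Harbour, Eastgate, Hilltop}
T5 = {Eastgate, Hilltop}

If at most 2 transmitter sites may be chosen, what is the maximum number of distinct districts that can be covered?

Choosing T1, T3 covers {Riverside, Parkview, Northside, West End, Elmwood, Southbank, Harbour, Market, Eastgate, Hilltop} — 10 districts.
No choice of 2 transmitter sites does better; here Old Town is left uncovered.

10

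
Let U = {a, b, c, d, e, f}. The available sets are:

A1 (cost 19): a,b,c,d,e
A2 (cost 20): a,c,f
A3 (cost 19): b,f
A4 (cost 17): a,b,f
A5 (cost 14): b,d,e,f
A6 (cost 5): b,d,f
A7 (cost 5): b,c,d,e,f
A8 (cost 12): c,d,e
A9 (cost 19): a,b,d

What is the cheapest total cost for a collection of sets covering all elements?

22

A4, A7 cover every element at cost 17 + 5 = 22.
Any cover uses at least 2 sets; among all covering selections none totals below 22.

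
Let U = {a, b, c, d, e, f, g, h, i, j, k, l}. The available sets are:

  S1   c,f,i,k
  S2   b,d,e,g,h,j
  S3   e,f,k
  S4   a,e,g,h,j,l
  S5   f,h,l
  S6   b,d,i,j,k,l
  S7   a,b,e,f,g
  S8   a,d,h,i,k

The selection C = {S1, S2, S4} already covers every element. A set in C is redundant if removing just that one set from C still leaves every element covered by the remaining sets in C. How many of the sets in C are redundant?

Drop S1: c, f, i, k uncovered — not redundant.
Drop S2: b, d uncovered — not redundant.
Drop S4: a, l uncovered — not redundant.
None of the sets in C is redundant.

0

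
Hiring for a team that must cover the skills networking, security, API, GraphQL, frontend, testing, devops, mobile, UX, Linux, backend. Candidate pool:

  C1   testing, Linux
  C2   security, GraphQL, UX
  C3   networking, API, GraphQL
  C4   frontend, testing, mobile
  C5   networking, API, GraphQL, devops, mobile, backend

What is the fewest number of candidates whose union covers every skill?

C1, C2, C4, C5 together cover {networking, security, API, GraphQL, frontend, testing, devops, mobile, UX, Linux, backend} — every skill.
No 3 of the 5 candidates cover everything (all 10 triples fall short), so 4 is minimum.

4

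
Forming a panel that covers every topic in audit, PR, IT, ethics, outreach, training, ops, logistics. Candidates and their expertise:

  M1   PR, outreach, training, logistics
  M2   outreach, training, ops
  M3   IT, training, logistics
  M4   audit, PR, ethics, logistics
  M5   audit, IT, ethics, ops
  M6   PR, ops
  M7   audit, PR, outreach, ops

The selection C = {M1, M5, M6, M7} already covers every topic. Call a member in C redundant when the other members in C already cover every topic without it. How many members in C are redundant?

2

Drop M1: training, logistics uncovered — not redundant.
Drop M5: IT, ethics uncovered — not redundant.
Drop M6: the rest still cover every topic — redundant.
Drop M7: the rest still cover every topic — redundant.
2 redundant: M6, M7.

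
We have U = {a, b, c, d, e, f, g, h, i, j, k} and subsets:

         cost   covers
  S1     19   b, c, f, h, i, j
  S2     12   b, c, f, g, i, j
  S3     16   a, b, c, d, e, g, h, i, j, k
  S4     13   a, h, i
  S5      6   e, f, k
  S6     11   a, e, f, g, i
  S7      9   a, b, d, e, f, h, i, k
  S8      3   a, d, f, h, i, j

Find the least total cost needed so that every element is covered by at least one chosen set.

19

S3, S8 cover every element at cost 16 + 3 = 19.
Any cover uses at least 2 sets; among all covering selections none totals below 19.
Greedy by coverage-per-cost would pick S8, S5, S2 for 21 — worse than the optimum 19.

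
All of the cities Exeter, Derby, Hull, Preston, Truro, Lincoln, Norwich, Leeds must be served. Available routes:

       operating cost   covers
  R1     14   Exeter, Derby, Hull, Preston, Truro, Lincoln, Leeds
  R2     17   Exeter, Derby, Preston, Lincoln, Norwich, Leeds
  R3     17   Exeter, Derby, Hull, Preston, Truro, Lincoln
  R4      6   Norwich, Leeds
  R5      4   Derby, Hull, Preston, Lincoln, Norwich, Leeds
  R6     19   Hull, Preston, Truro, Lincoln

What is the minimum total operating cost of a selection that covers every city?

R1, R5 cover every city at operating cost 14 + 4 = 18.
Any cover uses at least 2 routes; among all covering selections none totals below 18.

18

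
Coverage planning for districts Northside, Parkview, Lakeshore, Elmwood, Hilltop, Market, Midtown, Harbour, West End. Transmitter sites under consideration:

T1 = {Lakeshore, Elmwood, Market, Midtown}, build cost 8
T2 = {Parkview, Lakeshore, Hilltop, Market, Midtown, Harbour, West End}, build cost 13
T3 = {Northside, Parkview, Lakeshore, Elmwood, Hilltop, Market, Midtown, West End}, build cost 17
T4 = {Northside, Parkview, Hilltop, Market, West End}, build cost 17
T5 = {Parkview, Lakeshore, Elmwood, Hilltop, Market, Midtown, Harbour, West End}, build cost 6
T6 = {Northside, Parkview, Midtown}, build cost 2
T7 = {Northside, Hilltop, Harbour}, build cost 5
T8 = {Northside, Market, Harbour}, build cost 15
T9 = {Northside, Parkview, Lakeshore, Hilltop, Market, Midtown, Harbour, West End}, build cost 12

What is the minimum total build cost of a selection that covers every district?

T5, T6 cover every district at build cost 6 + 2 = 8.
Any cover uses at least 2 transmitter sites; among all covering selections none totals below 8.

8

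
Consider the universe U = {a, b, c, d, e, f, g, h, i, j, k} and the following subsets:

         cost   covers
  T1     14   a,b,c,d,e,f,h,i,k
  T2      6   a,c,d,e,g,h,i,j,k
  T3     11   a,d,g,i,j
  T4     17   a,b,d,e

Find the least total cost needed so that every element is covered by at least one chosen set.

T1, T2 cover every element at cost 14 + 6 = 20.
Any cover uses at least 2 sets; among all covering selections none totals below 20.

20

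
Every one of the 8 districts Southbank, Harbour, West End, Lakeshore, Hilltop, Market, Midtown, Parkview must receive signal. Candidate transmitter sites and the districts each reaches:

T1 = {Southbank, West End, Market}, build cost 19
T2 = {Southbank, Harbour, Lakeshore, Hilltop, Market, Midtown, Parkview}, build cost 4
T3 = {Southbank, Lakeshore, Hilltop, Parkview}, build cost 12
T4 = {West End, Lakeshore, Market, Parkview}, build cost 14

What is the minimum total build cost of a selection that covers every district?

T2, T4 cover every district at build cost 4 + 14 = 18.
Any cover uses at least 2 transmitter sites; among all covering selections none totals below 18.

18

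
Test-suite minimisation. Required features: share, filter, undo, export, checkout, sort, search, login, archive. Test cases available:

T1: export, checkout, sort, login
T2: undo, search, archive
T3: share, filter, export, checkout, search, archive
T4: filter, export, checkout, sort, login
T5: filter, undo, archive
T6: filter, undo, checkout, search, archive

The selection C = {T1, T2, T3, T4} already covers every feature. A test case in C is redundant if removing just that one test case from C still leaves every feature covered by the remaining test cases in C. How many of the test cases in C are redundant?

Drop T1: the rest still cover every feature — redundant.
Drop T2: undo uncovered — not redundant.
Drop T3: share uncovered — not redundant.
Drop T4: the rest still cover every feature — redundant.
2 redundant: T1, T4.

2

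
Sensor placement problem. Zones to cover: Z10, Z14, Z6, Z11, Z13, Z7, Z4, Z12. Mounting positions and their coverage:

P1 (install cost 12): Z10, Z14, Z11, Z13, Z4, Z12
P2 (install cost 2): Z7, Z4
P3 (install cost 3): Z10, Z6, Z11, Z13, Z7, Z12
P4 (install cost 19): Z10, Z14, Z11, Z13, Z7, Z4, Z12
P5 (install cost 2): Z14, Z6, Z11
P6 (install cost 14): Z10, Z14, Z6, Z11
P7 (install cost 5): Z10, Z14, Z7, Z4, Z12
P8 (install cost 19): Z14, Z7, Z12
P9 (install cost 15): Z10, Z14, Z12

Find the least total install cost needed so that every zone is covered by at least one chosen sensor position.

P2, P3, P5 cover every zone at install cost 2 + 3 + 2 = 7.
Any cover uses at least 2 sensor positions; among all covering selections none totals below 7.

7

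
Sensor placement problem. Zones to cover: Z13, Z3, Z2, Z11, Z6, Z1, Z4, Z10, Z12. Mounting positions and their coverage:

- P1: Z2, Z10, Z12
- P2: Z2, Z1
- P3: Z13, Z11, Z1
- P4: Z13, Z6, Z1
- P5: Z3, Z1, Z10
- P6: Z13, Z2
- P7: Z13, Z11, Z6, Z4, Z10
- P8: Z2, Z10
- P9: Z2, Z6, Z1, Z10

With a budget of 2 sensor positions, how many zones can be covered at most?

Choosing P1, P7 covers {Z13, Z2, Z11, Z6, Z4, Z10, Z12} — 7 zones.
No choice of 2 sensor positions does better; here Z3, Z1 are left uncovered.

7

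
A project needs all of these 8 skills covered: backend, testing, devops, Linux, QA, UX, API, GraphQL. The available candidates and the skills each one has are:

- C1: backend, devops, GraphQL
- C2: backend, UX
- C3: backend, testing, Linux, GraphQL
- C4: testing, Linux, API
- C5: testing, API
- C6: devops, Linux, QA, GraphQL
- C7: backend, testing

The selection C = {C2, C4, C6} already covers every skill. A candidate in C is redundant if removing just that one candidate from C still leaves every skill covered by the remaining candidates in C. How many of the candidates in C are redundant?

0

Drop C2: backend, UX uncovered — not redundant.
Drop C4: testing, API uncovered — not redundant.
Drop C6: devops, QA, GraphQL uncovered — not redundant.
None of the candidates in C is redundant.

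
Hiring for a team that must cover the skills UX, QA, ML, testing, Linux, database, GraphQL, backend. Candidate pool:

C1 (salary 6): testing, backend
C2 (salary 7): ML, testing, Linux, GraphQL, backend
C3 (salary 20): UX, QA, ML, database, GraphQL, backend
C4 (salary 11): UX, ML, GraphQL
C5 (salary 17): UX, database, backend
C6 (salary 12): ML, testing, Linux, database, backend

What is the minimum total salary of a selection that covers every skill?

C2, C3 cover every skill at salary 7 + 20 = 27.
Any cover uses at least 2 candidates; among all covering selections none totals below 27.

27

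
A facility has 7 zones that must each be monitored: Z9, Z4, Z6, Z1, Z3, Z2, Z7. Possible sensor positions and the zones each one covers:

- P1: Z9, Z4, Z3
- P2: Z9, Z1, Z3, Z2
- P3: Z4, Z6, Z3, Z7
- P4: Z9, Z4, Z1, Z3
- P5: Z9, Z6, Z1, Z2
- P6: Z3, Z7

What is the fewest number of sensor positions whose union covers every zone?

P2, P3 together cover {Z9, Z4, Z6, Z1, Z3, Z2, Z7} — every zone.
No single sensor position contains all 7 zones, so 2 is optimal.

2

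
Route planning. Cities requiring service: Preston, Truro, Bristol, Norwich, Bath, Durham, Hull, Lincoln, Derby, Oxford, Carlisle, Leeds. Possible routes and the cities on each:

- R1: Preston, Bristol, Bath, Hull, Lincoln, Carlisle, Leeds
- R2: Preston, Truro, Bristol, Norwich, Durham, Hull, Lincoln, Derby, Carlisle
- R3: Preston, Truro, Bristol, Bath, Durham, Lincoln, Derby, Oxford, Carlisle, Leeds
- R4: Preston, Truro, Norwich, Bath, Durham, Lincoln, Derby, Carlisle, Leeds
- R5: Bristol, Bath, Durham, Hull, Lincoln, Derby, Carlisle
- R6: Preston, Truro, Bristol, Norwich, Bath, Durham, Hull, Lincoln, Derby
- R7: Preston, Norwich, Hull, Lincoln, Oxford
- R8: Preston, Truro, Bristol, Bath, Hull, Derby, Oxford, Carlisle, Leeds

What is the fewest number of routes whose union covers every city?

R2, R3 together cover {Preston, Truro, Bristol, Norwich, Bath, Durham, Hull, Lincoln, Derby, Oxford, Carlisle, Leeds} — every city.
No single route contains all 12 cities, so 2 is optimal.

2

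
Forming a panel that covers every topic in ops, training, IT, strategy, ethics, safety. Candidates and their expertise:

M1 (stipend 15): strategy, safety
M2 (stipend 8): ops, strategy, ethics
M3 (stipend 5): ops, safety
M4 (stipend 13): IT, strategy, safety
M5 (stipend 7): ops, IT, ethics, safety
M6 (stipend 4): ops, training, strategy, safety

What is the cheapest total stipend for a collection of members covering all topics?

M5, M6 cover every topic at stipend 7 + 4 = 11.
Any cover uses at least 2 members; among all covering selections none totals below 11.

11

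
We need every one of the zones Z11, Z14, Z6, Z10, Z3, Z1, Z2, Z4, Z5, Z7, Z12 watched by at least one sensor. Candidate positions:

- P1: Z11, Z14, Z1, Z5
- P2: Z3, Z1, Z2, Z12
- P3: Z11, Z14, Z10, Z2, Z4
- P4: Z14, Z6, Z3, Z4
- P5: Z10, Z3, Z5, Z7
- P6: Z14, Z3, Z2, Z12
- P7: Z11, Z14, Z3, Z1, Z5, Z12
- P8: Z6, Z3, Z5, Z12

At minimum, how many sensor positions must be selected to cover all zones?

P1, P2, P4, P5 together cover {Z11, Z14, Z6, Z10, Z3, Z1, Z2, Z4, Z5, Z7, Z12} — every zone.
No 3 of the 8 sensor positions cover everything (all 56 triples fall short), so 4 is minimum.

4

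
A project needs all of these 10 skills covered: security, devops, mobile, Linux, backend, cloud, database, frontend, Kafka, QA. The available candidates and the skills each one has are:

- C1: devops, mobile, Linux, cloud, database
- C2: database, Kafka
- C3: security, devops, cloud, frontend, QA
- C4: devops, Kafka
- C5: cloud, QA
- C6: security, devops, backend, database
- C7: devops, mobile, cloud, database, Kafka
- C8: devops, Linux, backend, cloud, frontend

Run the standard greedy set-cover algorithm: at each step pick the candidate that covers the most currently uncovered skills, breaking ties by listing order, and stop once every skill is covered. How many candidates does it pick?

4

Pick 1: C1 covers 5 new skills (devops, mobile, Linux, cloud, database).
Pick 2: C3 covers 3 new skills (security, frontend, QA).
Pick 3: C2 covers 1 new skills (Kafka).
Pick 4: C6 covers 1 new skills (backend).
Greedy uses 4 candidates. (The true minimum is 3.)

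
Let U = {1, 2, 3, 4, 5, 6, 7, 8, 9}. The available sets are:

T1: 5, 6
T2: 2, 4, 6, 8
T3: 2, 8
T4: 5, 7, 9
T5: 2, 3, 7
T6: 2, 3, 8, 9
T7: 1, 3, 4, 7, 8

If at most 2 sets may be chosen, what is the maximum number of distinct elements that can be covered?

7

Choosing T1, T7 covers {1, 3, 4, 5, 6, 7, 8} — 7 elements.
No choice of 2 sets does better; here 2, 9 are left uncovered.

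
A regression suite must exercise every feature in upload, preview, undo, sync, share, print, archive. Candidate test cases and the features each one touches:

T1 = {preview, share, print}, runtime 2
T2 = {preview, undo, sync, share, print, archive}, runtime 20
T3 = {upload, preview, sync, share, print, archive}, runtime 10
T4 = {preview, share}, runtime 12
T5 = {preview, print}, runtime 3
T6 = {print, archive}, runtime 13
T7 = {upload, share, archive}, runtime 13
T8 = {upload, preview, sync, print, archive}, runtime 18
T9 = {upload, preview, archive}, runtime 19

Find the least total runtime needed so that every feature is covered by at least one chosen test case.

T2, T3 cover every feature at runtime 20 + 10 = 30.
Any cover uses at least 2 test cases; among all covering selections none totals below 30.
Greedy by coverage-per-runtime would pick T1, T3, T2 for 32 — worse than the optimum 30.

30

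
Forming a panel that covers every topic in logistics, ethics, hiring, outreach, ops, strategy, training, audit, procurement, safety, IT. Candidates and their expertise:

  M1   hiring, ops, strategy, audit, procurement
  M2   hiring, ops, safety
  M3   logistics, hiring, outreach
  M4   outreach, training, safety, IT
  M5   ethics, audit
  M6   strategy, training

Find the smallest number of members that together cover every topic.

M1, M3, M4, M5 together cover {logistics, ethics, hiring, outreach, ops, strategy, training, audit, procurement, safety, IT} — every topic.
No 3 of the 6 members cover everything (all 20 triples fall short), so 4 is minimum.

4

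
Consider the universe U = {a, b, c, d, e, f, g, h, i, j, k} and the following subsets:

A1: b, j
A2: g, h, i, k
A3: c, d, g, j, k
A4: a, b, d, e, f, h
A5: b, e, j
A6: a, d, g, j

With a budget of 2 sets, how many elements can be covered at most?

10

Choosing A3, A4 covers {a, b, c, d, e, f, g, h, j, k} — 10 elements.
No choice of 2 sets does better; here i is left uncovered.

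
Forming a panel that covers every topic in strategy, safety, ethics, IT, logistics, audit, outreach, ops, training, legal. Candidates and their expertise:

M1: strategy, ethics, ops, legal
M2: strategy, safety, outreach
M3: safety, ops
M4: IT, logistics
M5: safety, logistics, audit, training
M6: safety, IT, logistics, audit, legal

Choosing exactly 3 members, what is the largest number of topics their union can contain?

9

Choosing M1, M2, M5 covers {strategy, safety, ethics, logistics, audit, outreach, ops, training, legal} — 9 topics.
No choice of 3 members does better; here IT is left uncovered.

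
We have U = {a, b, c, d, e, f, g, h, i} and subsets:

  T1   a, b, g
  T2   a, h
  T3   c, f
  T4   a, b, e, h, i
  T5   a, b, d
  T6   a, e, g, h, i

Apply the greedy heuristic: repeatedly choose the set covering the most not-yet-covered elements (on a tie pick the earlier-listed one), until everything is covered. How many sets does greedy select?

Pick 1: T4 covers 5 new elements (a, b, e, h, i).
Pick 2: T3 covers 2 new elements (c, f).
Pick 3: T1 covers 1 new elements (g).
Pick 4: T5 covers 1 new elements (d).
Greedy uses 4 sets. (The true minimum is 3.)

4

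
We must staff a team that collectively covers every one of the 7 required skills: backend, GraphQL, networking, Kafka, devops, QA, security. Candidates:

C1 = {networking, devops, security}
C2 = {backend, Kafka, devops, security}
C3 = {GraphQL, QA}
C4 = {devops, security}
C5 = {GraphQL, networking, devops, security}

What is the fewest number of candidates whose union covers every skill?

3

C1, C2, C3 together cover {backend, GraphQL, networking, Kafka, devops, QA, security} — every skill.
No 2 of the 5 candidates cover everything (all 10 pairs fall short), so 3 is minimum.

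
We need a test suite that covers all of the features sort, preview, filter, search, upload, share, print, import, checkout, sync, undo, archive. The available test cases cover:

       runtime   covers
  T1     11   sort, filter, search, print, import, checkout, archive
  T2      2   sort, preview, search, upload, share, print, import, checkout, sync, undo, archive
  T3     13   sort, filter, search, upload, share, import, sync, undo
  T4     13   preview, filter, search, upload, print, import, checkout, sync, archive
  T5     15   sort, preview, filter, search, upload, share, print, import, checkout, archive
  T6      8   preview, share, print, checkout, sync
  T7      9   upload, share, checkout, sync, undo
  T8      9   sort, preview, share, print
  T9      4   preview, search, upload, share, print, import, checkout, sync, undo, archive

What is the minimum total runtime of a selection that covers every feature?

13

T1, T2 cover every feature at runtime 11 + 2 = 13.
Any cover uses at least 2 test cases; among all covering selections none totals below 13.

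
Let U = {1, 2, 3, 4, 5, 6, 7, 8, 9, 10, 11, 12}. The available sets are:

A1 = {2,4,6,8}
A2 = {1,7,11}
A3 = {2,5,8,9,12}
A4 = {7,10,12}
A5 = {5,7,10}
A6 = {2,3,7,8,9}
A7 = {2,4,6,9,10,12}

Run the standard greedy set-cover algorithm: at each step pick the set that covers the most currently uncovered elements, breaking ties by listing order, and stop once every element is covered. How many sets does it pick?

Pick 1: A7 covers 6 new elements (2, 4, 6, 9, 10, 12).
Pick 2: A2 covers 3 new elements (1, 7, 11).
Pick 3: A3 covers 2 new elements (5, 8).
Pick 4: A6 covers 1 new elements (3).
Greedy uses 4 sets.

4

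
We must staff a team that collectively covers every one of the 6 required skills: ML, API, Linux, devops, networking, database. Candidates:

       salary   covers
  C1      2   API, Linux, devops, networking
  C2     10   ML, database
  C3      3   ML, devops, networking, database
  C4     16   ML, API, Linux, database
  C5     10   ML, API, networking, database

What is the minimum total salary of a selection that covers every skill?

C1, C3 cover every skill at salary 2 + 3 = 5.
Any cover uses at least 2 candidates; among all covering selections none totals below 5.

5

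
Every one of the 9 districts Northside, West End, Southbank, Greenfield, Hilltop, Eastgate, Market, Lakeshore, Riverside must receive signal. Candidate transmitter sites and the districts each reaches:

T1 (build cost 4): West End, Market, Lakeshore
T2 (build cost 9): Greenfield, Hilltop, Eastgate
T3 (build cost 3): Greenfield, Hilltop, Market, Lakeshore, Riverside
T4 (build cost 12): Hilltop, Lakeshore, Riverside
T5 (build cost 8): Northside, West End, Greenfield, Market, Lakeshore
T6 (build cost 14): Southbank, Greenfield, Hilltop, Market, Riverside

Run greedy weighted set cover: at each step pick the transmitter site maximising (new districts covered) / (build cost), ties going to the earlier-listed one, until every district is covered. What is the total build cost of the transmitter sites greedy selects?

38

Pick 1: T3 adds 5 new (Greenfield, Hilltop, Market, Lakeshore, Riverside) at build cost 3 (ratio 5/3).
Pick 2: T1 adds 1 new (West End) at build cost 4 (ratio 1/4).
Pick 3: T5 adds 1 new (Northside) at build cost 8 (ratio 1/8).
Pick 4: T2 adds 1 new (Eastgate) at build cost 9 (ratio 1/9).
Pick 5: T6 adds 1 new (Southbank) at build cost 14 (ratio 1/14).
Greedy total build cost: 3 + 4 + 8 + 9 + 14 = 38. (The true optimum is 31, so greedy overshoots here.)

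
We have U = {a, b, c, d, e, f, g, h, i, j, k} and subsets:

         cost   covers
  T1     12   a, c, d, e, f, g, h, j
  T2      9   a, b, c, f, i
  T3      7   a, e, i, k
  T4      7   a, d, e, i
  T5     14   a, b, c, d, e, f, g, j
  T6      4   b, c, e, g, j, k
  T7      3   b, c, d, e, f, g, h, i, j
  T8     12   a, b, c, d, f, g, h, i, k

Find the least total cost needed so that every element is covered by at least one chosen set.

10

T3, T7 cover every element at cost 7 + 3 = 10.
Any cover uses at least 2 sets; among all covering selections none totals below 10.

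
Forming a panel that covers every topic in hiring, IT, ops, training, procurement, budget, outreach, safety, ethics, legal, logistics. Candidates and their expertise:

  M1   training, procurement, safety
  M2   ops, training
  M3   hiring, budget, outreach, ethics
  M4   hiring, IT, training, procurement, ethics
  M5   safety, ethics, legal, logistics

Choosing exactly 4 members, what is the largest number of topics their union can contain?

11

Choosing M2, M3, M4, M5 covers {hiring, IT, ops, training, procurement, budget, outreach, safety, ethics, legal, logistics} — 11 topics.
That is all 11 topics.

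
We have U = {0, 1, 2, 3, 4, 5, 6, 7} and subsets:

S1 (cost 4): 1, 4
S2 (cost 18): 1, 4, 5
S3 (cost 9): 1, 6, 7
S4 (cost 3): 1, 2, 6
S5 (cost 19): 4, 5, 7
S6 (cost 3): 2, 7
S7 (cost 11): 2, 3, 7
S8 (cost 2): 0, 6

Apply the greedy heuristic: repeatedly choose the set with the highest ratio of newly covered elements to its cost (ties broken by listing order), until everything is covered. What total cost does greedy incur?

Pick 1: S4 adds 3 new (1, 2, 6) at cost 3 (ratio 3/3).
Pick 2: S8 adds 1 new (0) at cost 2 (ratio 1/2).
Pick 3: S6 adds 1 new (7) at cost 3 (ratio 1/3).
Pick 4: S1 adds 1 new (4) at cost 4 (ratio 1/4).
Pick 5: S7 adds 1 new (3) at cost 11 (ratio 1/11).
Pick 6: S2 adds 1 new (5) at cost 18 (ratio 1/18).
Greedy total cost: 3 + 2 + 3 + 4 + 11 + 18 = 41. (The true optimum is 31, so greedy overshoots here.)

41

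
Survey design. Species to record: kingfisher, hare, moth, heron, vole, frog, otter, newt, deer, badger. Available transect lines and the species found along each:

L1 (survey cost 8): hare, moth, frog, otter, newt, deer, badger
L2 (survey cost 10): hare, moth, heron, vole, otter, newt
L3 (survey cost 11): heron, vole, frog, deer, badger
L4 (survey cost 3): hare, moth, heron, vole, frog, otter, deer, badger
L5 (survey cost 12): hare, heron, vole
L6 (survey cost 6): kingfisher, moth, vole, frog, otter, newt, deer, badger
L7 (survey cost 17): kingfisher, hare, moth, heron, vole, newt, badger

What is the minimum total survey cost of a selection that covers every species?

9

L4, L6 cover every species at survey cost 3 + 6 = 9.
Any cover uses at least 2 transects; among all covering selections none totals below 9.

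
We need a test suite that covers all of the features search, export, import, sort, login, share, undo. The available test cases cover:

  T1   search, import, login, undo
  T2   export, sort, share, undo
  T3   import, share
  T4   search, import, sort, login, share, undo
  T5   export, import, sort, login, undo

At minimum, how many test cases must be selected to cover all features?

T1, T2 together cover {search, export, import, sort, login, share, undo} — every feature.
No single test case contains all 7 features, so 2 is optimal.

2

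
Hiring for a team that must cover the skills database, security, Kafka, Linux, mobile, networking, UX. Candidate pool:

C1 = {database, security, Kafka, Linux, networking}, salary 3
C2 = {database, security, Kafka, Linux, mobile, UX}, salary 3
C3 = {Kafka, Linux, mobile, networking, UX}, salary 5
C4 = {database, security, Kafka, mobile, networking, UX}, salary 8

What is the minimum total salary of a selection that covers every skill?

6

C1, C2 cover every skill at salary 3 + 3 = 6.
Any cover uses at least 2 candidates; among all covering selections none totals below 6.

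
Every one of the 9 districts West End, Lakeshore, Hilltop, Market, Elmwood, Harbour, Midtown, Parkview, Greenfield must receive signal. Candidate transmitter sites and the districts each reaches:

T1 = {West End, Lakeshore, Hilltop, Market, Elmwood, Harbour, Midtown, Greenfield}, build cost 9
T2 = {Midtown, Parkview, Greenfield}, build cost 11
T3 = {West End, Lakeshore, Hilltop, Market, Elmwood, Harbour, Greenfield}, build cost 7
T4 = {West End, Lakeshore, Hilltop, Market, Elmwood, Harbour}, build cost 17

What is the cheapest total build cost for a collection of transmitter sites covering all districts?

T2, T3 cover every district at build cost 11 + 7 = 18.
Any cover uses at least 2 transmitter sites; among all covering selections none totals below 18.

18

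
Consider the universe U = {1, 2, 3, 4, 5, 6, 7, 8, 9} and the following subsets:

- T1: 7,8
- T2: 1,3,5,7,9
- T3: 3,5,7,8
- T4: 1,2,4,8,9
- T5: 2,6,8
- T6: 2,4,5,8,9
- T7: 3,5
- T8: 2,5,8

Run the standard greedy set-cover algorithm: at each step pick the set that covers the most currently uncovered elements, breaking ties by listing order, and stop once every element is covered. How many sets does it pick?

3

Pick 1: T2 covers 5 new elements (1, 3, 5, 7, 9).
Pick 2: T4 covers 3 new elements (2, 4, 8).
Pick 3: T5 covers 1 new elements (6).
Greedy uses 3 sets.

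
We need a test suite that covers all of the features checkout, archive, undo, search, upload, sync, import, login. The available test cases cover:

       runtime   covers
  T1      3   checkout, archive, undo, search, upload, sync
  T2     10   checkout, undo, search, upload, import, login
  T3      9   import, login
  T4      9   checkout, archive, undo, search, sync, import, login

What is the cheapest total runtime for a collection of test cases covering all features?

12

T1, T3 cover every feature at runtime 3 + 9 = 12.
Any cover uses at least 2 test cases; among all covering selections none totals below 12.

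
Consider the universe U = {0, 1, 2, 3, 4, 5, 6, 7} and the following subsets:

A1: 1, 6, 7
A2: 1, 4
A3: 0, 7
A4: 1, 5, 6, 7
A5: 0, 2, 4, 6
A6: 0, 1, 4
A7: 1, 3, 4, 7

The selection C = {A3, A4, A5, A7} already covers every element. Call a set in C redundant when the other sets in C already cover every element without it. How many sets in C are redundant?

1

Drop A3: the rest still cover every element — redundant.
Drop A4: 5 uncovered — not redundant.
Drop A5: 2 uncovered — not redundant.
Drop A7: 3 uncovered — not redundant.
1 redundant: A3.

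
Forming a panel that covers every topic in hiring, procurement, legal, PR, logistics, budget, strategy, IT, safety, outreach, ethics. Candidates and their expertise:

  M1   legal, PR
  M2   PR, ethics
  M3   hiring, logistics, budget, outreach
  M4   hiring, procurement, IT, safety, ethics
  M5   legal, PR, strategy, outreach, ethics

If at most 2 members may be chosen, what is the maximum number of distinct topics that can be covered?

Choosing M4, M5 covers {hiring, procurement, legal, PR, strategy, IT, safety, outreach, ethics} — 9 topics.
No choice of 2 members does better; here logistics, budget are left uncovered.

9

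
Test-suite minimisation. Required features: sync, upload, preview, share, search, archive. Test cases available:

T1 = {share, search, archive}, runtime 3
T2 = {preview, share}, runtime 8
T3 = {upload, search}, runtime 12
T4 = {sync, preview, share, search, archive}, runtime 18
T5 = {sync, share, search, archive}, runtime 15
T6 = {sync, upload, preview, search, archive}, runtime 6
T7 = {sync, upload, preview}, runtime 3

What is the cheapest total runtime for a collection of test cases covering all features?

6

T1, T7 cover every feature at runtime 3 + 3 = 6.
Any cover uses at least 2 test cases; among all covering selections none totals below 6.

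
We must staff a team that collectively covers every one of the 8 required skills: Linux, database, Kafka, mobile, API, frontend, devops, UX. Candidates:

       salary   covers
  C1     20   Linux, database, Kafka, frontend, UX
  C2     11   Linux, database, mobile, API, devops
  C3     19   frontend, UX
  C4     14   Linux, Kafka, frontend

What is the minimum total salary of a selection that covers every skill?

C1, C2 cover every skill at salary 20 + 11 = 31.
Any cover uses at least 2 candidates; among all covering selections none totals below 31.

31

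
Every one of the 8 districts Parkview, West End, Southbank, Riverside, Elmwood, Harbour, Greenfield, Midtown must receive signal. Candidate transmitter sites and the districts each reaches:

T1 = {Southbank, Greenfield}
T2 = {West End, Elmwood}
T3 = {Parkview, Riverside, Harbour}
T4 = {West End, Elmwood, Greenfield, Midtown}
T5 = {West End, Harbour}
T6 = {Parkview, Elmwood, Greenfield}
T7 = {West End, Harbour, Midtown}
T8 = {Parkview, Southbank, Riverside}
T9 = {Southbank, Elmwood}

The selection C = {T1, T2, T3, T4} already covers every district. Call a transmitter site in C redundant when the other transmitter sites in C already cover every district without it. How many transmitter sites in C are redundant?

1

Drop T1: Southbank uncovered — not redundant.
Drop T2: the rest still cover every district — redundant.
Drop T3: Parkview, Riverside, Harbour uncovered — not redundant.
Drop T4: Midtown uncovered — not redundant.
1 redundant: T2.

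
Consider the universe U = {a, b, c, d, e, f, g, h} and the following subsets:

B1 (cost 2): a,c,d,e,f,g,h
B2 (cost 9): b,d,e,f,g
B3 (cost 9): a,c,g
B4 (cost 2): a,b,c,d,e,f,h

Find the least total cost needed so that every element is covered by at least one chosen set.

4

B1, B4 cover every element at cost 2 + 2 = 4.
Any cover uses at least 2 sets; among all covering selections none totals below 4.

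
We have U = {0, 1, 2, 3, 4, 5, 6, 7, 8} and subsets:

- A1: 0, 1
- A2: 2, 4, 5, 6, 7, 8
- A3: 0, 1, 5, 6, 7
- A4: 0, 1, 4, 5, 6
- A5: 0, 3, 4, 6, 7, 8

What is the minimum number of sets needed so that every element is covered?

A1, A2, A5 together cover {0, 1, 2, 3, 4, 5, 6, 7, 8} — every element.
No 2 of the 5 sets cover everything (all 10 pairs fall short), so 3 is minimum.

3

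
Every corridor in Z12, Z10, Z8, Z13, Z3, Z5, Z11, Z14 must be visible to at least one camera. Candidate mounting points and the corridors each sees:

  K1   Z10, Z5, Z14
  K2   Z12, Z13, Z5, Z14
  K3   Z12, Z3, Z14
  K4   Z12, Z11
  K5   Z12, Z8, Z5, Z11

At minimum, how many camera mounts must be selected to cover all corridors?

4

K1, K2, K3, K5 together cover {Z12, Z10, Z8, Z13, Z3, Z5, Z11, Z14} — every corridor.
No 3 of the 5 camera mounts cover everything (all 10 triples fall short), so 4 is minimum.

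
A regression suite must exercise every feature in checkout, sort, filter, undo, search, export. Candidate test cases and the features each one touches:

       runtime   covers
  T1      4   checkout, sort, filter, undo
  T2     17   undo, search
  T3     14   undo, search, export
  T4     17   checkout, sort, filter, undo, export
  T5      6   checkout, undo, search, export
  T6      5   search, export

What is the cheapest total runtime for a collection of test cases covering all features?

9

T1, T6 cover every feature at runtime 4 + 5 = 9.
Any cover uses at least 2 test cases; among all covering selections none totals below 9.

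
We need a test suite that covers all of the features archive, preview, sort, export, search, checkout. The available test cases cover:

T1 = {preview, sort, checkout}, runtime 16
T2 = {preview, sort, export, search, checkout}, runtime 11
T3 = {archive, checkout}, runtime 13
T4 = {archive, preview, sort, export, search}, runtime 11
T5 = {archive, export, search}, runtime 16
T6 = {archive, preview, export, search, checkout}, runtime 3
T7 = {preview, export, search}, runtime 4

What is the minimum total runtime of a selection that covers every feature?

14

T2, T6 cover every feature at runtime 11 + 3 = 14.
Any cover uses at least 2 test cases; among all covering selections none totals below 14.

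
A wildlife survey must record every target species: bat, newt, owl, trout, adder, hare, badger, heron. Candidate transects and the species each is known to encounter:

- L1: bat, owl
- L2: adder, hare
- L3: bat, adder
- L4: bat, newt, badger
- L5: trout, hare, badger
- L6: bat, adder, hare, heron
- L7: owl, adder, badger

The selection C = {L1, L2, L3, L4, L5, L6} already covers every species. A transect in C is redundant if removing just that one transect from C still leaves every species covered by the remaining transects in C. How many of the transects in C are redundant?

Drop L1: owl uncovered — not redundant.
Drop L2: the rest still cover every species — redundant.
Drop L3: the rest still cover every species — redundant.
Drop L4: newt uncovered — not redundant.
Drop L5: trout uncovered — not redundant.
Drop L6: heron uncovered — not redundant.
2 redundant: L2, L3.

2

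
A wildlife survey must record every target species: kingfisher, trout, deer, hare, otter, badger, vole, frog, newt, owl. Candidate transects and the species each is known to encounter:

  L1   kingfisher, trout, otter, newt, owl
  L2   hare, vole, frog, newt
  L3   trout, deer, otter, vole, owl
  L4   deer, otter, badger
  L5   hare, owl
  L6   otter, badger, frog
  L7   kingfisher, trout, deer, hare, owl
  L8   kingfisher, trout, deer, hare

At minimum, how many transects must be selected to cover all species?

L1, L2, L4 together cover {kingfisher, trout, deer, hare, otter, badger, vole, frog, newt, owl} — every species.
No 2 of the 8 transects cover everything (all 28 pairs fall short), so 3 is minimum.

3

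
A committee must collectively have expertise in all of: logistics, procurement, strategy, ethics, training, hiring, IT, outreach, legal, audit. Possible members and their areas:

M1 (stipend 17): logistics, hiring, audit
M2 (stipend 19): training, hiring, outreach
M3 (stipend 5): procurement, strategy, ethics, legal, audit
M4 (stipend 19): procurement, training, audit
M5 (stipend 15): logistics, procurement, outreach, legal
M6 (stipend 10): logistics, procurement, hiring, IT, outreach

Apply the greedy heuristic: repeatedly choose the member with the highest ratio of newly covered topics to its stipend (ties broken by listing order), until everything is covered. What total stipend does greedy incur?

34

Pick 1: M3 adds 5 new (procurement, strategy, ethics, legal, audit) at stipend 5 (ratio 5/5).
Pick 2: M6 adds 4 new (logistics, hiring, IT, outreach) at stipend 10 (ratio 4/10).
Pick 3: M2 adds 1 new (training) at stipend 19 (ratio 1/19).
Greedy total stipend: 5 + 10 + 19 = 34.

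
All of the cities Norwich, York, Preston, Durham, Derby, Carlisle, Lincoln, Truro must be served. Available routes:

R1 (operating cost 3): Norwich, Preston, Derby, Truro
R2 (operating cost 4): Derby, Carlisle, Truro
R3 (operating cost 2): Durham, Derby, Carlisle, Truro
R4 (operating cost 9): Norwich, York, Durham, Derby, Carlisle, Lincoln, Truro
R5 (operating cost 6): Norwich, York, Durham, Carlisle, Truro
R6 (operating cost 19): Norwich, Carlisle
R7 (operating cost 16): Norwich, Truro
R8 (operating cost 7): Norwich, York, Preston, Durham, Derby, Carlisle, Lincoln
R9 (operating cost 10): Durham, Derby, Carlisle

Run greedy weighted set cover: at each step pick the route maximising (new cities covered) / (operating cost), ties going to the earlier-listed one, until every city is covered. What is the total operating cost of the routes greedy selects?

12

Pick 1: R3 adds 4 new (Durham, Derby, Carlisle, Truro) at operating cost 2 (ratio 4/2).
Pick 2: R1 adds 2 new (Norwich, Preston) at operating cost 3 (ratio 2/3).
Pick 3: R8 adds 2 new (York, Lincoln) at operating cost 7 (ratio 2/7).
Greedy total operating cost: 2 + 3 + 7 = 12. (The true optimum is 9, so greedy overshoots here.)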